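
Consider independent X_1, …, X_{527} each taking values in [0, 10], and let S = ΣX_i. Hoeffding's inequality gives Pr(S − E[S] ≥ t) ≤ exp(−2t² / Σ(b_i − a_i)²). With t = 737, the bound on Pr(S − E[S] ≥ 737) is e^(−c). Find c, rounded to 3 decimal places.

20.614

Σ(b_i − a_i)² = 527·(10)² = 52700.
c = 2t²/52700 = 2·737²/52700 = 20.6136.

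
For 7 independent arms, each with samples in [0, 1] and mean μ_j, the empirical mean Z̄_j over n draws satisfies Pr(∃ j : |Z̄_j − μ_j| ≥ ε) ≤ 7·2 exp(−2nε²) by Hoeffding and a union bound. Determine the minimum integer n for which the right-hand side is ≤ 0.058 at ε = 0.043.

1484

Need 2·7·exp(−2nε²) ≤ 0.058, i.e. exp(−2nε²) ≤ 0.058/14.
So 2nε² ≥ ln(14/0.058) = 5.486370.
Hence n ≥ 5.486370/(2·0.043²) = 1483.605.
The smallest integer n is 1484.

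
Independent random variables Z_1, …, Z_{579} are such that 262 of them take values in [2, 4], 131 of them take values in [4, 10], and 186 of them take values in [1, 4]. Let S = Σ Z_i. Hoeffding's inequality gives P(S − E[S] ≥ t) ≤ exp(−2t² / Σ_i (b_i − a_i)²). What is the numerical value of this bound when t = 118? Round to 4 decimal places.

0.0237

Σ(b_i − a_i)² = 262·2² + 131·6² + 186·3² = 7438.
Exponent = 2·118² / 7438 = 3.74402.
Bound = exp(−3.74402) = 0.02366.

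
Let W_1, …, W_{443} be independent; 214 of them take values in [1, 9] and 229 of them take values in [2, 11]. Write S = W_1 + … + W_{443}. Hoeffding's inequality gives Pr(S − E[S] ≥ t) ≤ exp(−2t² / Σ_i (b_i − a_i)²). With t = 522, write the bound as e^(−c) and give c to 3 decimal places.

16.901

Σ(b_i − a_i)² = 214·8² + 229·9² = 32245.
c = 2t² / 32245 = 2·522² / 32245 = 16.9009.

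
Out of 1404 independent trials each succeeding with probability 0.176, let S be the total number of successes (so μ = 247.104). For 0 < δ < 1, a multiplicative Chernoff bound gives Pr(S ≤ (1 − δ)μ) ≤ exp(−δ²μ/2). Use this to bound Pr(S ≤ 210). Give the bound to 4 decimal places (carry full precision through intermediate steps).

Write 210 = (1 − δ)μ, so δ = 1 − 210/247.104 = 0.1501554…
Then the exponent is δ²μ/2 = (μ − 210)²/(2μ) = 2.785683.
Bound = exp(−2.785683) = 0.06169.

0.0617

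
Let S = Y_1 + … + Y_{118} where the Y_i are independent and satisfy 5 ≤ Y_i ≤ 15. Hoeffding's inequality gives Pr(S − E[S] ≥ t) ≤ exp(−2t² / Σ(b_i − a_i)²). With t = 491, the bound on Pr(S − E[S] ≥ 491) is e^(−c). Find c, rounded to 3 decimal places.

40.861

Σ(b_i − a_i)² = 118·(10)² = 11800.
c = 2t²/11800 = 2·491²/11800 = 40.8612.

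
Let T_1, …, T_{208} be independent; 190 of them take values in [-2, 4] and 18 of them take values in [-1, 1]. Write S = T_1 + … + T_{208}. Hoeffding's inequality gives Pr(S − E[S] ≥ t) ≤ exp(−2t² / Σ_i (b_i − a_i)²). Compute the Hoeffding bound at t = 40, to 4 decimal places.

0.6294

Σ(b_i − a_i)² = 190·6² + 18·2² = 6912.
Exponent = 2·40² / 6912 = 0.46296.
Bound = exp(−0.46296) = 0.62942.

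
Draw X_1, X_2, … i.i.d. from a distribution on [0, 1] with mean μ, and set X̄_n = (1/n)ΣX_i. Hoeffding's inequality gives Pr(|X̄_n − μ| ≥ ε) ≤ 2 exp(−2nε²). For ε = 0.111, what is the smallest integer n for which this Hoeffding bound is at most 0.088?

127

Require 2·exp(−2nε²) ≤ 0.088, i.e. 2nε² ≥ ln(2/0.088) = 3.123566.
So n ≥ 3.123566 / (2·0.111²) = 126.758.
The smallest integer n is 127.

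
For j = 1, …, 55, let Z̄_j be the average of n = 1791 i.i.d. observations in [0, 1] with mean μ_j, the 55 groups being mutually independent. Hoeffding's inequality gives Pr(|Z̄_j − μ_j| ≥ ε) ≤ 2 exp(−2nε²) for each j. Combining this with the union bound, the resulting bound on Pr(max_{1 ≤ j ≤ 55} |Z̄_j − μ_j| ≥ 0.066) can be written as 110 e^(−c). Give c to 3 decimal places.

15.603

Union bound over the 55 events: Pr(max_{1 ≤ j ≤ 55} |Z̄_j − μ_j| ≥ 0.066) ≤ 55·2·exp(−2nε²) = 110 exp(−2·1791·0.066²).
So c = 2·1791·0.066² = 15.6032.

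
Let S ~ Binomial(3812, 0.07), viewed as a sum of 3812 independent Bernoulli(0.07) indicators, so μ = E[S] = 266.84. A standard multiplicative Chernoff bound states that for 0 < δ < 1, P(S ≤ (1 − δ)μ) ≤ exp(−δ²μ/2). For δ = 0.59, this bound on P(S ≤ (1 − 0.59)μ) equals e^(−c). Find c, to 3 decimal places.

c = δ²μ/2 = 0.59²·266.84/2 = 46.4435.

46.444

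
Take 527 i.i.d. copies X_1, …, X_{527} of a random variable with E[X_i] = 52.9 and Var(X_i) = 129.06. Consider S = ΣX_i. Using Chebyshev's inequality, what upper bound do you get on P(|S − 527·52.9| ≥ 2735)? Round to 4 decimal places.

0.0091

Var(S) = n·Var(X_i) = 527·129.06 = 68014.62.
Chebyshev: P(|S − 527·52.9| ≥ 2735) ≤ Var(S)/2735² = 68014.62/7480225 = 0.0091.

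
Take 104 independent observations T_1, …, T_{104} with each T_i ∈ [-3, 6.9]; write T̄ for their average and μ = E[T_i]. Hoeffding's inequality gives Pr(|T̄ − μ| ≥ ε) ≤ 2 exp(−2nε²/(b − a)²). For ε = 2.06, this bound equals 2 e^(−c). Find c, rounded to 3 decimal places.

9.006

c = 2nε²/(b − a)² = 2·104·2.06² / 9.9² = 9.0059.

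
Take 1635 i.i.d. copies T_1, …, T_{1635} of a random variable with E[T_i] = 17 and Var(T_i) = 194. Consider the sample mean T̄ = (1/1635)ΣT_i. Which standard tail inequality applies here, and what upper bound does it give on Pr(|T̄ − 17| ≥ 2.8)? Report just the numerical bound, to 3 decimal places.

With mean and variance of each term known, Chebyshev's inequality bounds the deviation of the sum (or sample mean).
Var(T̄) = Var(T_i)/n = 194/1635 = 0.11865.
Chebyshev: Pr(|T̄ − 17| ≥ 2.8) ≤ Var(T̄)/(2.8)² = 194/(1635·2.8²) = 0.0151.

0.015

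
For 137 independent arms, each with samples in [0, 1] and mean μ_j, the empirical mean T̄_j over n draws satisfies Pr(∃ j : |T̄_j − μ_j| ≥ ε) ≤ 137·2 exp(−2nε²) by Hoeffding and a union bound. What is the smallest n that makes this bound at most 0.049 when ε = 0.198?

111

Need 2·137·exp(−2nε²) ≤ 0.049, i.e. exp(−2nε²) ≤ 0.049/274.
So 2nε² ≥ ln(274/0.049) = 8.629063.
Hence n ≥ 8.629063/(2·0.198²) = 110.053.
The smallest integer n is 111.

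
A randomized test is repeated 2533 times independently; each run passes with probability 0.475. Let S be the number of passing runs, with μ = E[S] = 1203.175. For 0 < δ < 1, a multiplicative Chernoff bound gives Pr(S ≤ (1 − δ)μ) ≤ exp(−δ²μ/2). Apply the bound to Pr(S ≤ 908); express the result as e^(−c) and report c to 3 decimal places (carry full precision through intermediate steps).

Write 908 = (1 − δ)μ, so δ = 1 − 908/1203.175 = 0.2453301…
Then the exponent is δ²μ/2 = (μ − 908)²/(2μ) = 36.207651.

36.208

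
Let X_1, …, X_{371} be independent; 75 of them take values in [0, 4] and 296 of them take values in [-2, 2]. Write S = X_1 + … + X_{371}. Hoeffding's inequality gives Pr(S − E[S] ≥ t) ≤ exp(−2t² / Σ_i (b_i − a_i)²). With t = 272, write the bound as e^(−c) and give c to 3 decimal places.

Σ(b_i − a_i)² = 75·4² + 296·4² = 5936.
c = 2t² / 5936 = 2·272² / 5936 = 24.9272.

24.927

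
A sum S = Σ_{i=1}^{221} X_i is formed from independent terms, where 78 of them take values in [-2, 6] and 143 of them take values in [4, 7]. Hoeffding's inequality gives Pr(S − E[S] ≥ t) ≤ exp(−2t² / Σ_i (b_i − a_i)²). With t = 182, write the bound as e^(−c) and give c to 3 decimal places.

10.551

Σ(b_i − a_i)² = 78·8² + 143·3² = 6279.
c = 2t² / 6279 = 2·182² / 6279 = 10.5507.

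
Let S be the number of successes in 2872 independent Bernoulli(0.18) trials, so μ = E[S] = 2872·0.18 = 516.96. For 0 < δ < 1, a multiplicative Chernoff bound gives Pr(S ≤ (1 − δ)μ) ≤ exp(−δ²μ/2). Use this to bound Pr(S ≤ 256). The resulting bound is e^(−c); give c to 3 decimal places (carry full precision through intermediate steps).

Write 256 = (1 − δ)μ, so δ = 1 − 256/516.96 = 0.5047973…
Then the exponent is δ²μ/2 = (μ − 256)²/(2μ) = 65.865949.

65.866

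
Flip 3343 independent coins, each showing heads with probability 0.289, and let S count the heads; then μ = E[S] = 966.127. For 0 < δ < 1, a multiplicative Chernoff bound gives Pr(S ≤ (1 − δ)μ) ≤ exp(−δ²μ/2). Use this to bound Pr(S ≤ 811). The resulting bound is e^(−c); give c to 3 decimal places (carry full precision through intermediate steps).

Write 811 = (1 − δ)μ, so δ = 1 − 811/966.127 = 0.1605658…
Then the exponent is δ²μ/2 = (μ − 811)²/(2μ) = 12.454049.

12.454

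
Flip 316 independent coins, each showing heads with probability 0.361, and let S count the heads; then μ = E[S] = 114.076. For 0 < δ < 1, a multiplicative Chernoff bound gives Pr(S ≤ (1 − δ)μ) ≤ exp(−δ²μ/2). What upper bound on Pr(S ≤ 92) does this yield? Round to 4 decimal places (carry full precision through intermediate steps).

0.1181

Write 92 = (1 − δ)μ, so δ = 1 − 92/114.076 = 0.1935201…
Then the exponent is δ²μ/2 = (μ − 92)²/(2μ) = 2.136075.
Bound = exp(−2.136075) = 0.11812.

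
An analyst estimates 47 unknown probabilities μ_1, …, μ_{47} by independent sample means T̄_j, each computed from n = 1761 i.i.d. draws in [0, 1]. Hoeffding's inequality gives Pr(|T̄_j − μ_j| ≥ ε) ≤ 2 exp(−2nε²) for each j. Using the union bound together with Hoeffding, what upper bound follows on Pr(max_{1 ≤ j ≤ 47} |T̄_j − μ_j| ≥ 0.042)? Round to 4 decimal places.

0.1883

Per-experiment Hoeffding bound: 2·exp(−2·1761·0.042²) = 2·exp(−6.21281) = 0.0040072.
Union bound over 47 events: 47·0.0040072 = 0.18834.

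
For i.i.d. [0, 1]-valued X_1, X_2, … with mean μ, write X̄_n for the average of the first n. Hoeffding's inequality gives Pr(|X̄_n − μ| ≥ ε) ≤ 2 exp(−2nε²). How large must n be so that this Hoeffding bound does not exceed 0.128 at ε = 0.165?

Require 2·exp(−2nε²) ≤ 0.128, i.e. 2nε² ≥ ln(2/0.128) = 2.748872.
So n ≥ 2.748872 / (2·0.165²) = 50.484.
The smallest integer n is 51.

51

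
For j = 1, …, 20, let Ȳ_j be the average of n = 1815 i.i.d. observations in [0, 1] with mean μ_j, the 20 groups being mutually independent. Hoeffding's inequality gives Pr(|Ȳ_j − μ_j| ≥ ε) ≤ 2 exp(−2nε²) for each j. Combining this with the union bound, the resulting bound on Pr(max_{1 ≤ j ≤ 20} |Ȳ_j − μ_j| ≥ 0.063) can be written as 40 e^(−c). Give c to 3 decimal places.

Union bound over the 20 events: Pr(max_{1 ≤ j ≤ 20} |Ȳ_j − μ_j| ≥ 0.063) ≤ 20·2·exp(−2nε²) = 40 exp(−2·1815·0.063²).
So c = 2·1815·0.063² = 14.4075.

14.407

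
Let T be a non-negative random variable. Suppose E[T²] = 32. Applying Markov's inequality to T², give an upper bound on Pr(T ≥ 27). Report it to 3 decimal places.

0.044

Since T ≥ 0, the event {T ≥ 27} is the same as {T² ≥ 729}.
Markov's inequality applied to T² gives Pr(T² ≥ 729) ≤ E[T²]/729 = 32/729 = 0.0439.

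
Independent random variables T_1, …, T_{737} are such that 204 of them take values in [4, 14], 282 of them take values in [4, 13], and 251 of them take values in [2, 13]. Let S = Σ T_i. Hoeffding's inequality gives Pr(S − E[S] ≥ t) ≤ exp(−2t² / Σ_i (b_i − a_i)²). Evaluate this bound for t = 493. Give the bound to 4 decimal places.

Σ(b_i − a_i)² = 204·10² + 282·9² + 251·11² = 73613.
Exponent = 2·493² / 73613 = 6.60343.
Bound = exp(−6.60343) = 0.00136.

0.0014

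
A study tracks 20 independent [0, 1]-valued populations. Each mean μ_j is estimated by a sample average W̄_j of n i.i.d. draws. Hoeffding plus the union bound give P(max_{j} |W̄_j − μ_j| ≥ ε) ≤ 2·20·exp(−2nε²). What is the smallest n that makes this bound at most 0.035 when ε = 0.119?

Need 2·20·exp(−2nε²) ≤ 0.035, i.e. exp(−2nε²) ≤ 0.035/40.
So 2nε² ≥ ln(40/0.035) = 7.041287.
Hence n ≥ 7.041287/(2·0.119²) = 248.615.
The smallest integer n is 249.

249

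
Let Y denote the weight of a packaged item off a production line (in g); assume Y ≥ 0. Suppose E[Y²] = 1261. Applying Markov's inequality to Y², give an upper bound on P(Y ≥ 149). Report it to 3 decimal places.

0.057

Since Y ≥ 0, the event {Y ≥ 149} is the same as {Y² ≥ 22201}.
Markov's inequality applied to Y² gives P(Y² ≥ 22201) ≤ E[Y²]/22201 = 1261/22201 = 0.0568.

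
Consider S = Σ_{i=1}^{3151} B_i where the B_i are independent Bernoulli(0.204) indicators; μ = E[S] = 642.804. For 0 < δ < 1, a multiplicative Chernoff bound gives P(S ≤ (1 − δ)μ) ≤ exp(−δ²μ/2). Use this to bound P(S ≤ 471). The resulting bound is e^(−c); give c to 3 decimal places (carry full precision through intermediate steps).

22.959

Write 471 = (1 − δ)μ, so δ = 1 − 471/642.804 = 0.2672728…
Then the exponent is δ²μ/2 = (μ − 471)²/(2μ) = 22.959265.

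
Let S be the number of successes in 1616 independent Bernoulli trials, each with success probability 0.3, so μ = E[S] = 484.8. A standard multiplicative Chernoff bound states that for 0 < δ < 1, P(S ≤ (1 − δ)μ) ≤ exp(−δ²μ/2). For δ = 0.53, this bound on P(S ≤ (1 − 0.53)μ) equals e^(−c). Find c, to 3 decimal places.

68.090

c = δ²μ/2 = 0.53²·484.8/2 = 68.0902.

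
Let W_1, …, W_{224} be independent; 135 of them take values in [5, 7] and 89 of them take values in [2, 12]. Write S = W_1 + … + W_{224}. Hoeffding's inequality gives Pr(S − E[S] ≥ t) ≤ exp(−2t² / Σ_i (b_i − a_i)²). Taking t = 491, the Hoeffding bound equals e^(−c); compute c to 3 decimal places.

Σ(b_i − a_i)² = 135·2² + 89·10² = 9440.
c = 2t² / 9440 = 2·491² / 9440 = 51.0765.

51.076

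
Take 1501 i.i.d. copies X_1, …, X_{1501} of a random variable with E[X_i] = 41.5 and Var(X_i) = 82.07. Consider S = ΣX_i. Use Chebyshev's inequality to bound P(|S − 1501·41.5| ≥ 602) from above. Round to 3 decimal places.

Var(S) = n·Var(X_i) = 1501·82.07 = 123187.07.
Chebyshev: P(|S − 1501·41.5| ≥ 602) ≤ Var(S)/602² = 123187.07/362404 = 0.3399.

0.340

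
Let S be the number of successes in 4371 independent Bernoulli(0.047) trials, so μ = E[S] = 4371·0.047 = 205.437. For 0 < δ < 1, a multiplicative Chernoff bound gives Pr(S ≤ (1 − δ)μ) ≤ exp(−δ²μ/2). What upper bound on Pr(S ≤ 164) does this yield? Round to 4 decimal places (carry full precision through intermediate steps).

Write 164 = (1 − δ)μ, so δ = 1 − 164/205.437 = 0.2017017…
Then the exponent is δ²μ/2 = (μ − 164)²/(2μ) = 4.178957.
Bound = exp(−4.178957) = 0.01531.

0.0153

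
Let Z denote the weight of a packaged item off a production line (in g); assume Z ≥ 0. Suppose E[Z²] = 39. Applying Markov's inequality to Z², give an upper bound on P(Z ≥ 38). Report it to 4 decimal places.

0.0270

Since Z ≥ 0, the event {Z ≥ 38} is the same as {Z² ≥ 1444}.
Markov's inequality applied to Z² gives P(Z² ≥ 1444) ≤ E[Z²]/1444 = 39/1444 = 0.0270.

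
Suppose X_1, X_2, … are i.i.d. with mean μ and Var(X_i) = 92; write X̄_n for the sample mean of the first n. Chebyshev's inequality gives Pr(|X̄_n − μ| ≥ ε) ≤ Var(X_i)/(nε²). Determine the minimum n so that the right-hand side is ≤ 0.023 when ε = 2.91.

Require 92/(n·2.91²) ≤ 0.023, i.e. n ≥ 92/(0.023·2.91²) = 472.361.
The smallest integer n is 473.

473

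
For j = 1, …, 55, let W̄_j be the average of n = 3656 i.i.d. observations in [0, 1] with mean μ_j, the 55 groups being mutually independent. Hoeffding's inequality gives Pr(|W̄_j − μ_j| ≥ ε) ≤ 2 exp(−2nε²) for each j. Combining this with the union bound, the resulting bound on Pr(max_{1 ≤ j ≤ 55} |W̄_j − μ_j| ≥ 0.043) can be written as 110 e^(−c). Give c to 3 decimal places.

13.520

Union bound over the 55 events: Pr(max_{1 ≤ j ≤ 55} |W̄_j − μ_j| ≥ 0.043) ≤ 55·2·exp(−2nε²) = 110 exp(−2·3656·0.043²).
So c = 2·3656·0.043² = 13.5199.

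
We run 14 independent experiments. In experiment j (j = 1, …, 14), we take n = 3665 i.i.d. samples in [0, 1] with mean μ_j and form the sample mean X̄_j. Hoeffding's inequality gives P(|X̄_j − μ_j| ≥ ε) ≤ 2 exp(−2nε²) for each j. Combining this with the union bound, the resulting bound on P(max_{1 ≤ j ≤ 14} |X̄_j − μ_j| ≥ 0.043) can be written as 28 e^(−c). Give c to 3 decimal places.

13.553

Union bound over the 14 events: P(max_{1 ≤ j ≤ 14} |X̄_j − μ_j| ≥ 0.043) ≤ 14·2·exp(−2nε²) = 28 exp(−2·3665·0.043²).
So c = 2·3665·0.043² = 13.5532.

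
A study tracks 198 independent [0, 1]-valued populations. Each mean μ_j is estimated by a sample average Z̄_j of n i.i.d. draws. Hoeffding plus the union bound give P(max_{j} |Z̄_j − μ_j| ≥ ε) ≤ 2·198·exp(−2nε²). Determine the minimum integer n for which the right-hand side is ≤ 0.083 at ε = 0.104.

392

Need 2·198·exp(−2nε²) ≤ 0.083, i.e. exp(−2nε²) ≤ 0.083/396.
So 2nε² ≥ ln(396/0.083) = 8.470329.
Hence n ≥ 8.470329/(2·0.104²) = 391.565.
The smallest integer n is 392.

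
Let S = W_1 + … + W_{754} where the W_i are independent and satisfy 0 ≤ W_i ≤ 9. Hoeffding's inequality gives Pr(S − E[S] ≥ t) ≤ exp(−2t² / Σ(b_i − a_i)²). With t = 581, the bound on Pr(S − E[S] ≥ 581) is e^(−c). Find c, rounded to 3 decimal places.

Σ(b_i − a_i)² = 754·(9)² = 61074.
c = 2t²/61074 = 2·581²/61074 = 11.0542.

11.054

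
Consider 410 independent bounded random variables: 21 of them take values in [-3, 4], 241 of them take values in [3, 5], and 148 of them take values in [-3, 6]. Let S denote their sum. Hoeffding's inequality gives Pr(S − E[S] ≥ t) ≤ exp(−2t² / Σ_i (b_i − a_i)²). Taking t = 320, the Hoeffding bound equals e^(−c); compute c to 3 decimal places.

14.648

Σ(b_i − a_i)² = 21·7² + 241·2² + 148·9² = 13981.
c = 2t² / 13981 = 2·320² / 13981 = 14.6485.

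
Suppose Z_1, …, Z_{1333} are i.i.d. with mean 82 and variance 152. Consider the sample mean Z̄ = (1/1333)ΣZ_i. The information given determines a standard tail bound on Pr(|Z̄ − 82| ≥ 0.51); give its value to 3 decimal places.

With mean and variance of each term known, Chebyshev's inequality bounds the deviation of the sum (or sample mean).
Var(Z̄) = Var(Z_i)/n = 152/1333 = 0.11403.
Chebyshev: Pr(|Z̄ − 82| ≥ 0.51) ≤ Var(Z̄)/(0.51)² = 152/(1333·0.51²) = 0.4384.

0.438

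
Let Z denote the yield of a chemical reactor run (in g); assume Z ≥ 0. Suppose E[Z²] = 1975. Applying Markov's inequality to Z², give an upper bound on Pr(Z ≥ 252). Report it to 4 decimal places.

0.0311

Since Z ≥ 0, the event {Z ≥ 252} is the same as {Z² ≥ 63504}.
Markov's inequality applied to Z² gives Pr(Z² ≥ 63504) ≤ E[Z²]/63504 = 1975/63504 = 0.0311.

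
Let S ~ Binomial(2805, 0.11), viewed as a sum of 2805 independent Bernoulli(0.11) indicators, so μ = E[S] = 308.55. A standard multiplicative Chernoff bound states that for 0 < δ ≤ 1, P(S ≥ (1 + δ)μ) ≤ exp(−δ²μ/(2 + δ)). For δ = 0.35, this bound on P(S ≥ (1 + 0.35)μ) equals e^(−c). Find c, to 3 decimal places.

c = δ²μ/(2 + δ) = 0.35²·308.55/(2 + 0.35) = 16.0840.

16.084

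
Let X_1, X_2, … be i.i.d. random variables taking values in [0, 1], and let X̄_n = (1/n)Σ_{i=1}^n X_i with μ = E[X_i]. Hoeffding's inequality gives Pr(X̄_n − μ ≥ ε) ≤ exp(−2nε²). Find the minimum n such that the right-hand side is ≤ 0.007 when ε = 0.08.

388

Require exp(−2nε²) ≤ 0.007, i.e. 2nε² ≥ ln(1/0.007) = 4.961845.
So n ≥ 4.961845 / (2·0.08²) = 387.644.
The smallest integer n is 388.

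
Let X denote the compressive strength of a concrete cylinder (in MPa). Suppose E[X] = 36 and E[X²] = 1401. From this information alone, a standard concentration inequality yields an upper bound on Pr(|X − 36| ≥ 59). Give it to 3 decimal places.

0.030

The first two moments determine the variance, so Chebyshev's inequality is the sharpest standard bound available.
Var(X) = E[X²] − (E[X])² = 1401 − 1296 = 105.
Chebyshev's inequality: Pr(|X − μ| ≥ t) ≤ Var(X)/t² = 105/3481 = 0.0302.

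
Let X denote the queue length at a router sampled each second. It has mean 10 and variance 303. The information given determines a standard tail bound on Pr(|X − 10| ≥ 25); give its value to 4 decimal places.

Mean and variance are known, so Chebyshev's inequality applies.
Chebyshev: Pr(|X − μ| ≥ t) ≤ Var(X)/t².
Bound = 303 / 625 = 0.4848.

0.4848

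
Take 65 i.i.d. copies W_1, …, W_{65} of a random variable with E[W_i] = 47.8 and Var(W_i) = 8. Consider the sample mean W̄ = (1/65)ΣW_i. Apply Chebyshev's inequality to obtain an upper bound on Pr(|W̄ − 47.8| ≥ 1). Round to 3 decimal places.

0.123

Var(W̄) = Var(W_i)/n = 8/65 = 0.12308.
Chebyshev: Pr(|W̄ − 47.8| ≥ 1) ≤ Var(W̄)/(1)² = 8/(65·1²) = 0.1231.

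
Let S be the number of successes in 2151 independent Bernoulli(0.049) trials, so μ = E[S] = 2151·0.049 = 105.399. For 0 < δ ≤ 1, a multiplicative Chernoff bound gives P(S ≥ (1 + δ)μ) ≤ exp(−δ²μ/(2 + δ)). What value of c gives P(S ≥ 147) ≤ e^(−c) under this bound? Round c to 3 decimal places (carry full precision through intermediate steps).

6.857

Write 147 = (1 + δ)μ, so δ = 147/105.399 − 1 = 0.3947001…
Then the exponent is δ²μ/(2 + δ) = (147 − μ)² / (μ·(2 + δ)) = 6.856775.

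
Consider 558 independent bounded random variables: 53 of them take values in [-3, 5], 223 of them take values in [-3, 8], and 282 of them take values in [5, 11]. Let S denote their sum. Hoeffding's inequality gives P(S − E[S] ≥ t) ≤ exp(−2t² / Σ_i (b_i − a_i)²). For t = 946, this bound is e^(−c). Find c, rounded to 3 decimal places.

Σ(b_i − a_i)² = 53·8² + 223·11² + 282·6² = 40527.
c = 2t² / 40527 = 2·946² / 40527 = 44.1639.

44.164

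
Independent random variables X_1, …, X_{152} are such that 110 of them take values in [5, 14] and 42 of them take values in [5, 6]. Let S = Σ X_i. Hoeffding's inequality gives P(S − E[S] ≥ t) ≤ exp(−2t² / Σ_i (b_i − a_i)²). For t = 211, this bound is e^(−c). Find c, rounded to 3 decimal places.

9.947

Σ(b_i − a_i)² = 110·9² + 42·1² = 8952.
c = 2t² / 8952 = 2·211² / 8952 = 9.9466.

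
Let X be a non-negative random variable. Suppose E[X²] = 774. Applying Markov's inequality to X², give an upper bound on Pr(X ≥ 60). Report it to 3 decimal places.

0.215

Since X ≥ 0, the event {X ≥ 60} is the same as {X² ≥ 3600}.
Markov's inequality applied to X² gives Pr(X² ≥ 3600) ≤ E[X²]/3600 = 774/3600 = 0.2150.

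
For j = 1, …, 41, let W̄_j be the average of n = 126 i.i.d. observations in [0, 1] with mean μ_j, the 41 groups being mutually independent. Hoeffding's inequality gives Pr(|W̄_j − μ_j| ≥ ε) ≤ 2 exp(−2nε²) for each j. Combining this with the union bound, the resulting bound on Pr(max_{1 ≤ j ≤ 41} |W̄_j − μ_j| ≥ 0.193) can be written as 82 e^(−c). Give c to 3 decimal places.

Union bound over the 41 events: Pr(max_{1 ≤ j ≤ 41} |W̄_j − μ_j| ≥ 0.193) ≤ 41·2·exp(−2nε²) = 82 exp(−2·126·0.193²).
So c = 2·126·0.193² = 9.3867.

9.387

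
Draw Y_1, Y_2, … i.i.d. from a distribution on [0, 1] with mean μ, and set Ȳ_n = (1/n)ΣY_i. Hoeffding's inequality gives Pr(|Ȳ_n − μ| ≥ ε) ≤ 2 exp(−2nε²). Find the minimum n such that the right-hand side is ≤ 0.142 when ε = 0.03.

Require 2·exp(−2nε²) ≤ 0.142, i.e. 2nε² ≥ ln(2/0.142) = 2.645075.
So n ≥ 2.645075 / (2·0.03²) = 1469.486.
The smallest integer n is 1470.

1470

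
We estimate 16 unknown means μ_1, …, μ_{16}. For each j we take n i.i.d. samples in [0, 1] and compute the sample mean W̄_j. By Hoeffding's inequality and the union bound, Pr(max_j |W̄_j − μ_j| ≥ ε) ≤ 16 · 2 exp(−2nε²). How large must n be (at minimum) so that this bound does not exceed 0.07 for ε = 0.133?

Need 2·16·exp(−2nε²) ≤ 0.07, i.e. exp(−2nε²) ≤ 0.07/32.
So 2nε² ≥ ln(32/0.07) = 6.124996.
Hence n ≥ 6.124996/(2·0.133²) = 173.130.
The smallest integer n is 174.

174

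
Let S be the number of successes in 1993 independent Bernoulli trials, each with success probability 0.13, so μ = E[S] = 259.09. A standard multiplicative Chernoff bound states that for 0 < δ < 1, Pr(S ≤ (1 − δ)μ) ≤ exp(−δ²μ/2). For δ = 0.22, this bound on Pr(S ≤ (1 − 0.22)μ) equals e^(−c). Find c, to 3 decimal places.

6.270

c = δ²μ/2 = 0.22²·259.09/2 = 6.2700.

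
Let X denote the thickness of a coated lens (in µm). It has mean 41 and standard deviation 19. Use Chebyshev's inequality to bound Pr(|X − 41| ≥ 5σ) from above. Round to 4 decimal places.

0.0400

Chebyshev: Pr(|X − μ| ≥ t) ≤ Var(X)/t².
Var(X) = σ² = 19² = 361.
t = 5·19 = 95.
Bound = 361 / 9025 = 0.0400.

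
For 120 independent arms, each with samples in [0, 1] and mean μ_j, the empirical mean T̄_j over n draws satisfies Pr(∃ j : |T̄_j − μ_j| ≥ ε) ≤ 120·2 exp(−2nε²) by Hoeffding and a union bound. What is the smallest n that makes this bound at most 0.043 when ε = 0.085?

Need 2·120·exp(−2nε²) ≤ 0.043, i.e. exp(−2nε²) ≤ 0.043/240.
So 2nε² ≥ ln(240/0.043) = 8.627194.
Hence n ≥ 8.627194/(2·0.085²) = 597.038.
The smallest integer n is 598.

598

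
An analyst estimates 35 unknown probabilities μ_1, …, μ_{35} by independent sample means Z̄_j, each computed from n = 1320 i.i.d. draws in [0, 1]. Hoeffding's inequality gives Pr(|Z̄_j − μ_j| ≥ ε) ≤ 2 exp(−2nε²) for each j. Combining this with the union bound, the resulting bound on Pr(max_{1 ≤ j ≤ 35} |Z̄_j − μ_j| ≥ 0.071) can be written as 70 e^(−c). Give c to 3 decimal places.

Union bound over the 35 events: Pr(max_{1 ≤ j ≤ 35} |Z̄_j − μ_j| ≥ 0.071) ≤ 35·2·exp(−2nε²) = 70 exp(−2·1320·0.071²).
So c = 2·1320·0.071² = 13.3082.

13.308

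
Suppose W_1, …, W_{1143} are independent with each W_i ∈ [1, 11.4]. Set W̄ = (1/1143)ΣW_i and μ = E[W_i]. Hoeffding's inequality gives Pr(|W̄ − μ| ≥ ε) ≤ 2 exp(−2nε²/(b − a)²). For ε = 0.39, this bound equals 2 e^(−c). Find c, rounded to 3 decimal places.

3.215

c = 2nε²/(b − a)² = 2·1143·0.39² / 10.4² = 3.2147.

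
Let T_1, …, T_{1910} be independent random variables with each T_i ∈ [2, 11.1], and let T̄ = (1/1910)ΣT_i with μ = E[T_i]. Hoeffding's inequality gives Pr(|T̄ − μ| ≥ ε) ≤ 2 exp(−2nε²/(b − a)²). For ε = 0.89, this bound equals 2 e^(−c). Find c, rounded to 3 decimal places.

c = 2nε²/(b − a)² = 2·1910·0.89² / 9.1² = 36.5393.

36.539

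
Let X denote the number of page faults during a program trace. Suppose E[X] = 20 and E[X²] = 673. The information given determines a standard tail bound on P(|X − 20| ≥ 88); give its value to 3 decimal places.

The first two moments determine the variance, so Chebyshev's inequality is the sharpest standard bound available.
Var(X) = E[X²] − (E[X])² = 673 − 400 = 273.
Chebyshev's inequality: P(|X − μ| ≥ t) ≤ Var(X)/t² = 273/7744 = 0.0353.

0.035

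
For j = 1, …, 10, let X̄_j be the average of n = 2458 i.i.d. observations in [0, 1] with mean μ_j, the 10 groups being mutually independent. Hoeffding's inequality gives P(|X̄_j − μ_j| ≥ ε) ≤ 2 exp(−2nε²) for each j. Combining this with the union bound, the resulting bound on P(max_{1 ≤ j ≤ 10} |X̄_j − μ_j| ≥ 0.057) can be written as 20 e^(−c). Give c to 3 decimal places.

15.972

Union bound over the 10 events: P(max_{1 ≤ j ≤ 10} |X̄_j − μ_j| ≥ 0.057) ≤ 10·2·exp(−2nε²) = 20 exp(−2·2458·0.057²).
So c = 2·2458·0.057² = 15.9721.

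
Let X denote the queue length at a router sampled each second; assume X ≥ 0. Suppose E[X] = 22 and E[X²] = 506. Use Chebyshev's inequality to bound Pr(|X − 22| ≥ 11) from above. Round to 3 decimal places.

Var(X) = E[X²] − (E[X])² = 506 − 484 = 22.
Chebyshev's inequality: Pr(|X − μ| ≥ t) ≤ Var(X)/t² = 22/121 = 0.1818.

0.182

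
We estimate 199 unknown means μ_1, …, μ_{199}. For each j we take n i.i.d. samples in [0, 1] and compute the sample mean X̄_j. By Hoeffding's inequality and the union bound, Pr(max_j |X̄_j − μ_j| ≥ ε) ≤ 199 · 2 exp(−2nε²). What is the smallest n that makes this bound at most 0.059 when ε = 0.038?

3053

Need 2·199·exp(−2nε²) ≤ 0.059, i.e. exp(−2nε²) ≤ 0.059/398.
So 2nε² ≥ ln(398/0.059) = 8.816670.
Hence n ≥ 8.816670/(2·0.038²) = 3052.864.
The smallest integer n is 3053.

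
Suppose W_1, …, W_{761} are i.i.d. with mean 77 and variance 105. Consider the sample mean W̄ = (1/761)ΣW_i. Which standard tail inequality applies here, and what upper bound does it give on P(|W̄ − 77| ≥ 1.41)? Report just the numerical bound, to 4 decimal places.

With mean and variance of each term known, Chebyshev's inequality bounds the deviation of the sum (or sample mean).
Var(W̄) = Var(W_i)/n = 105/761 = 0.13798.
Chebyshev: P(|W̄ − 77| ≥ 1.41) ≤ Var(W̄)/(1.41)² = 105/(761·1.41²) = 0.0694.

0.0694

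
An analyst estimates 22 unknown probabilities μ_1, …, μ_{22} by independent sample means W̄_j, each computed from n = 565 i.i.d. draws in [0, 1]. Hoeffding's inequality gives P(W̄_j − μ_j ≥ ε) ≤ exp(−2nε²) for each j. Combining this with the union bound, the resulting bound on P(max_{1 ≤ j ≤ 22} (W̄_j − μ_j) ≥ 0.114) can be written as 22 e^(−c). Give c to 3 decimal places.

14.685

Union bound over the 22 events: P(max_{1 ≤ j ≤ 22} (W̄_j − μ_j) ≥ 0.114) ≤ 22·exp(−2nε²) = 22 exp(−2·565·0.114²).
So c = 2·565·0.114² = 14.6855.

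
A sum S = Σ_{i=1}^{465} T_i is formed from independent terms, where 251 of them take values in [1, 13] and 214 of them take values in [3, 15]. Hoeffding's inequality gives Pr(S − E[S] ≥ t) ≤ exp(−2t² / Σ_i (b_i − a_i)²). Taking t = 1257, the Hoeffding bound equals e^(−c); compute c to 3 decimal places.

47.194

Σ(b_i − a_i)² = 251·12² + 214·12² = 66960.
c = 2t² / 66960 = 2·1257² / 66960 = 47.1938.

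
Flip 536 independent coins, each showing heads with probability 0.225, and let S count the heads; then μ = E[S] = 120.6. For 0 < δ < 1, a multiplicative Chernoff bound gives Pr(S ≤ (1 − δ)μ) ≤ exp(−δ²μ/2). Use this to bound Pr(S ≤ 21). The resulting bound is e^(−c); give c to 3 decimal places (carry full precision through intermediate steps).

41.128

Write 21 = (1 − δ)μ, so δ = 1 − 21/120.6 = 0.8258706…
Then the exponent is δ²μ/2 = (μ − 21)²/(2μ) = 41.128358.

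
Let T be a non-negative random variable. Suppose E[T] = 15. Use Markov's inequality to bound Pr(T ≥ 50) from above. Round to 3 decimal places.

0.300

Markov's inequality: for a non-negative random variable, Pr(T ≥ a) ≤ E[T]/a.
Here E[T] = 15 and a = 50, so the bound is 15/50 = 0.3000.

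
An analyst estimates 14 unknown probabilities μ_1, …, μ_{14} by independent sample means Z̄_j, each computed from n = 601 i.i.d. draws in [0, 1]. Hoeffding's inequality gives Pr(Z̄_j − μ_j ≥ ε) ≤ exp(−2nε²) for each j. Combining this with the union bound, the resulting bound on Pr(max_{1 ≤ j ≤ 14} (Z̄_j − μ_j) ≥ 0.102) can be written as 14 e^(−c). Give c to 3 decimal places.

Union bound over the 14 events: Pr(max_{1 ≤ j ≤ 14} (Z̄_j − μ_j) ≥ 0.102) ≤ 14·exp(−2nε²) = 14 exp(−2·601·0.102²).
So c = 2·601·0.102² = 12.5056.

12.506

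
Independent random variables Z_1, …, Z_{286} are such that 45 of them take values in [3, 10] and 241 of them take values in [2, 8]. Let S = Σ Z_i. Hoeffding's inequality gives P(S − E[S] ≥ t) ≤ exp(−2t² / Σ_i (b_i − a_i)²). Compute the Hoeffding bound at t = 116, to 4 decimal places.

Σ(b_i − a_i)² = 45·7² + 241·6² = 10881.
Exponent = 2·116² / 10881 = 2.47330.
Bound = exp(−2.47330) = 0.08431.

0.0843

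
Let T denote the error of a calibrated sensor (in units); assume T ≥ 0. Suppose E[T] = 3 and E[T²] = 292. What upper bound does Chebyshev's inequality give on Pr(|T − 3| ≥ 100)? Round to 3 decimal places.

Var(T) = E[T²] − (E[T])² = 292 − 9 = 283.
Chebyshev's inequality: Pr(|T − μ| ≥ t) ≤ Var(T)/t² = 283/10000 = 0.0283.

0.028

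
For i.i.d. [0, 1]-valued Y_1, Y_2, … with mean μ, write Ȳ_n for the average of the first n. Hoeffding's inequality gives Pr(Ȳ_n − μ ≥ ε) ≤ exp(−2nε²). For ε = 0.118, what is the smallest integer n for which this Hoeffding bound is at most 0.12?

77

Require exp(−2nε²) ≤ 0.12, i.e. 2nε² ≥ ln(1/0.12) = 2.120264.
So n ≥ 2.120264 / (2·0.118²) = 76.137.
The smallest integer n is 77.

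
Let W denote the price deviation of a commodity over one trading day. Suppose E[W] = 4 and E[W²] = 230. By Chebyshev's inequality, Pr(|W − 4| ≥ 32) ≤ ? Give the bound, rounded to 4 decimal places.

Var(W) = E[W²] − (E[W])² = 230 − 16 = 214.
Chebyshev's inequality: Pr(|W − μ| ≥ t) ≤ Var(W)/t² = 214/1024 = 0.2090.

0.2090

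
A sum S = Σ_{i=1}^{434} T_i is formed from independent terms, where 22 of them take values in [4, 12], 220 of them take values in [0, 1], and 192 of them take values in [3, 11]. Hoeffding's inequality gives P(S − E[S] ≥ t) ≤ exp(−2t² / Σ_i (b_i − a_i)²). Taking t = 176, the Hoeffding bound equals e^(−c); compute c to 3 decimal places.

4.452

Σ(b_i − a_i)² = 22·8² + 220·1² + 192·8² = 13916.
c = 2t² / 13916 = 2·176² / 13916 = 4.4519.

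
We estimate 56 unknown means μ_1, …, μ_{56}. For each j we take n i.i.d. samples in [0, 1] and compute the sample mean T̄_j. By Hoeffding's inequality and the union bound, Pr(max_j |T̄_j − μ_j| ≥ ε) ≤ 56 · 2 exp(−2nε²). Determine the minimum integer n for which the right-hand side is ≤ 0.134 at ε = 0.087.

Need 2·56·exp(−2nε²) ≤ 0.134, i.e. exp(−2nε²) ≤ 0.134/112.
So 2nε² ≥ ln(112/0.134) = 6.728414.
Hence n ≥ 6.728414/(2·0.087²) = 444.472.
The smallest integer n is 445.

445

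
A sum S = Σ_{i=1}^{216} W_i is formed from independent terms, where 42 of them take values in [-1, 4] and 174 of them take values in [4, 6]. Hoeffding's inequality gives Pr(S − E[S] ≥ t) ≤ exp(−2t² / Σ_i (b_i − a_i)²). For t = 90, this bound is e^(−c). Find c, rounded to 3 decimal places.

9.278

Σ(b_i − a_i)² = 42·5² + 174·2² = 1746.
c = 2t² / 1746 = 2·90² / 1746 = 9.2784.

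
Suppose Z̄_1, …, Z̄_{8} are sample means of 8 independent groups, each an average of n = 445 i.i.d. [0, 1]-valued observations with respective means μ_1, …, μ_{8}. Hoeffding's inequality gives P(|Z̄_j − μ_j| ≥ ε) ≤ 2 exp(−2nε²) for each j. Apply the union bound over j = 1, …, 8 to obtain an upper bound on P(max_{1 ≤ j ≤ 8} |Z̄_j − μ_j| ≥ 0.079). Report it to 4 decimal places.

Per-experiment Hoeffding bound: 2·exp(−2·445·0.079²) = 2·exp(−5.55449) = 0.0077401.
Union bound over 8 events: 8·0.0077401 = 0.06192.

0.0619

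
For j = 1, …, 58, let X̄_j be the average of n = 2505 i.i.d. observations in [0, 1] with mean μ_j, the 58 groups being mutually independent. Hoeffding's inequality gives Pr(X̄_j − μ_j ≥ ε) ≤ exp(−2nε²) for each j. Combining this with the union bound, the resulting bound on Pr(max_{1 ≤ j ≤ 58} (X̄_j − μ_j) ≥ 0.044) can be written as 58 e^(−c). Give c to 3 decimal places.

Union bound over the 58 events: Pr(max_{1 ≤ j ≤ 58} (X̄_j − μ_j) ≥ 0.044) ≤ 58·exp(−2nε²) = 58 exp(−2·2505·0.044²).
So c = 2·2505·0.044² = 9.6994.

9.699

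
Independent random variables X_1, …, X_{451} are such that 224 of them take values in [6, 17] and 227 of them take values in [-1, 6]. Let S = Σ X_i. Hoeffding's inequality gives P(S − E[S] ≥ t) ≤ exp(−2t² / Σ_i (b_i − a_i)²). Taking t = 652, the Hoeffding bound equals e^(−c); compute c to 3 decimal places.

22.241

Σ(b_i − a_i)² = 224·11² + 227·7² = 38227.
c = 2t² / 38227 = 2·652² / 38227 = 22.2410.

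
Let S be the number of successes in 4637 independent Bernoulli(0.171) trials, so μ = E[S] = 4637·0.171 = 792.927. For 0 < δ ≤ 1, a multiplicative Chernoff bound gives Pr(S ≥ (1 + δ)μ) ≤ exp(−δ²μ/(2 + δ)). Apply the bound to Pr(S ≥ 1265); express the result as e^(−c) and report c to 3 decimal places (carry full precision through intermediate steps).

Write 1265 = (1 + δ)μ, so δ = 1265/792.927 − 1 = 0.5953549…
Then the exponent is δ²μ/(2 + δ) = (1265 − μ)² / (μ·(2 + δ)) = 108.290001.

108.290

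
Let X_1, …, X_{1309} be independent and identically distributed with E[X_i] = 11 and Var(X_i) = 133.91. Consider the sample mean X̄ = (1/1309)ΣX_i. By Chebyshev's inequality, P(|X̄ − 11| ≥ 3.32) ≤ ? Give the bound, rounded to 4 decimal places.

Var(X̄) = Var(X_i)/n = 133.91/1309 = 0.1023.
Chebyshev: P(|X̄ − 11| ≥ 3.32) ≤ Var(X̄)/(3.32)² = 133.91/(1309·3.32²) = 0.0093.

0.0093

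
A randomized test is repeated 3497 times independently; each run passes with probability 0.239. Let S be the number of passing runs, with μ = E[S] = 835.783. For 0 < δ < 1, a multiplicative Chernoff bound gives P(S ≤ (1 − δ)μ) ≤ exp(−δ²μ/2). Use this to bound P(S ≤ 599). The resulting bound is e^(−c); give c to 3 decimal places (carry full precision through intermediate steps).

33.541

Write 599 = (1 − δ)μ, so δ = 1 − 599/835.783 = 0.2833068…
Then the exponent is δ²μ/2 = (μ − 599)²/(2μ) = 33.541116.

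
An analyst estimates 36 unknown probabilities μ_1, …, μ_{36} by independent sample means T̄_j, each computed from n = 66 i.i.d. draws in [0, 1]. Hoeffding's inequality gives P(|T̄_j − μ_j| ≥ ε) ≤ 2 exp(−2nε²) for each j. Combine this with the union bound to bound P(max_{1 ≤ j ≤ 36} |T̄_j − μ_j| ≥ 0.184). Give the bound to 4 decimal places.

0.8250

Per-experiment Hoeffding bound: 2·exp(−2·66·0.184²) = 2·exp(−4.46899) = 0.022918.
Union bound over 36 events: 36·0.022918 = 0.82504.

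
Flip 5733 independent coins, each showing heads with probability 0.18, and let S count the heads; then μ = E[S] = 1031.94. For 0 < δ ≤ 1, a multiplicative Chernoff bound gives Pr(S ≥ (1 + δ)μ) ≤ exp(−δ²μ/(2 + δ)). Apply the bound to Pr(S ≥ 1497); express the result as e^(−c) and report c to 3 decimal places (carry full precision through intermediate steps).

85.522

Write 1497 = (1 + δ)μ, so δ = 1497/1031.94 − 1 = 0.4506657…
Then the exponent is δ²μ/(2 + δ) = (1497 − μ)² / (μ·(2 + δ)) = 85.522315.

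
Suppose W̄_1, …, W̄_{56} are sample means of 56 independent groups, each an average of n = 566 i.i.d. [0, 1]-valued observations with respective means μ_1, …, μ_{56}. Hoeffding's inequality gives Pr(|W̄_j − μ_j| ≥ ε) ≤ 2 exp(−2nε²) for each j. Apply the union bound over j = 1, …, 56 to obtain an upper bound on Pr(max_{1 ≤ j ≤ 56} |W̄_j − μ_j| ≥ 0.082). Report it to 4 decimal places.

Per-experiment Hoeffding bound: 2·exp(−2·566·0.082²) = 2·exp(−7.61157) = 0.00098939.
Union bound over 56 events: 56·0.00098939 = 0.05541.

0.0554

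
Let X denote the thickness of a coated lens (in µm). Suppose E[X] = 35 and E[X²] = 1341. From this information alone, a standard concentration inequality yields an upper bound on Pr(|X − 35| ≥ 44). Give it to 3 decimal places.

0.060

The first two moments determine the variance, so Chebyshev's inequality is the sharpest standard bound available.
Var(X) = E[X²] − (E[X])² = 1341 − 1225 = 116.
Chebyshev's inequality: Pr(|X − μ| ≥ t) ≤ Var(X)/t² = 116/1936 = 0.0599.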